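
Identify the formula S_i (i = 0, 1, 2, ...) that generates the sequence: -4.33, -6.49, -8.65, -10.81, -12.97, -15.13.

Check differences: -6.49 - -4.33 = -2.16
-8.65 - -6.49 = -2.16
Common difference d = -2.16.
First term a = -4.33.
Formula: S_i = -4.33 - 2.16*i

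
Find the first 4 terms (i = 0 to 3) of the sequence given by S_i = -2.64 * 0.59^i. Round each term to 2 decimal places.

This is a geometric sequence.
i=0: S_0 = -2.64 * 0.59^0 = -2.64
i=1: S_1 = -2.64 * 0.59^1 ≈ -1.56
i=2: S_2 = -2.64 * 0.59^2 ≈ -0.92
i=3: S_3 = -2.64 * 0.59^3 ≈ -0.54
The first 4 terms are: [-2.64, -1.56, -0.92, -0.54]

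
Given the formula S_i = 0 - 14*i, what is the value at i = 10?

S_10 = 0 + -14*10 = 0 + -140 = -140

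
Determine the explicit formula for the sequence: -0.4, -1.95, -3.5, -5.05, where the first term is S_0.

Check differences: -1.95 - -0.4 = -1.55
-3.5 - -1.95 = -1.55
Common difference d = -1.55.
First term a = -0.4.
Formula: S_i = -0.40 - 1.55*i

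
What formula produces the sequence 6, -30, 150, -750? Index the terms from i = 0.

Check ratios: -30 / 6 = -5.0
Common ratio r = -5.
First term a = 6.
Formula: S_i = 6 * (-5)^i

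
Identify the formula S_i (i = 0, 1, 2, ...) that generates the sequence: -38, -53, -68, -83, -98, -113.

Check differences: -53 - -38 = -15
-68 - -53 = -15
Common difference d = -15.
First term a = -38.
Formula: S_i = -38 - 15*i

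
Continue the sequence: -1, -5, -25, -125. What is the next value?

Ratios: -5 / -1 = 5.0
This is a geometric sequence with common ratio r = 5.
Next term = -125 * 5 = -625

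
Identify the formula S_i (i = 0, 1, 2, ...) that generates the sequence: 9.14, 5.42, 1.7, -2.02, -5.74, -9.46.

Check differences: 5.42 - 9.14 = -3.72
1.7 - 5.42 = -3.72
Common difference d = -3.72.
First term a = 9.14.
Formula: S_i = 9.14 - 3.72*i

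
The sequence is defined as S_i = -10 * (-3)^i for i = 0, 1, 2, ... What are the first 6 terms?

This is a geometric sequence.
i=0: S_0 = -10 * (-3)^0 = -10
i=1: S_1 = -10 * (-3)^1 = 30
i=2: S_2 = -10 * (-3)^2 = -90
i=3: S_3 = -10 * (-3)^3 = 270
i=4: S_4 = -10 * (-3)^4 = -810
i=5: S_5 = -10 * (-3)^5 = 2430
The first 6 terms are: [-10, 30, -90, 270, -810, 2430]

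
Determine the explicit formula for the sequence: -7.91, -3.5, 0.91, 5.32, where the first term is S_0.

Check differences: -3.5 - -7.91 = 4.41
0.91 - -3.5 = 4.41
Common difference d = 4.41.
First term a = -7.91.
Formula: S_i = -7.91 + 4.41*i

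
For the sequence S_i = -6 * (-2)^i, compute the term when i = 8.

S_8 = -6 * (-2)^8 = -6 * 256 = -1536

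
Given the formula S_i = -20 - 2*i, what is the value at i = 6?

S_6 = -20 + -2*6 = -20 + -12 = -32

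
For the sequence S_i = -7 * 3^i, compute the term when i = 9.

S_9 = -7 * 3^9 = -7 * 19683 = -137781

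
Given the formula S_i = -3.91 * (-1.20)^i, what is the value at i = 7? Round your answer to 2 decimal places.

S_7 = -3.91 * (-1.2)^7 ≈ -3.91 * -3.5832 ≈ 14.01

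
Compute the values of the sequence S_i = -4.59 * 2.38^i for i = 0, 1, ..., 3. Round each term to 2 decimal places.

This is a geometric sequence.
i=0: S_0 = -4.59 * 2.38^0 = -4.59
i=1: S_1 = -4.59 * 2.38^1 ≈ -10.92
i=2: S_2 = -4.59 * 2.38^2 ≈ -26.0
i=3: S_3 = -4.59 * 2.38^3 ≈ -61.88
The first 4 terms are: [-4.59, -10.92, -26.0, -61.88]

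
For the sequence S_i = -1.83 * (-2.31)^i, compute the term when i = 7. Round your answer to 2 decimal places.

S_7 = -1.83 * (-2.31)^7 ≈ -1.83 * -350.9812 ≈ 642.3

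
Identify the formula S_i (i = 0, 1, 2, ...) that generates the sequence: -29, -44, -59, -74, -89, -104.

Check differences: -44 - -29 = -15
-59 - -44 = -15
Common difference d = -15.
First term a = -29.
Formula: S_i = -29 - 15*i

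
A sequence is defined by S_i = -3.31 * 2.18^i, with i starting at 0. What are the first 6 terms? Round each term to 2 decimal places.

This is a geometric sequence.
i=0: S_0 = -3.31 * 2.18^0 = -3.31
i=1: S_1 = -3.31 * 2.18^1 ≈ -7.22
i=2: S_2 = -3.31 * 2.18^2 ≈ -15.73
i=3: S_3 = -3.31 * 2.18^3 ≈ -34.29
i=4: S_4 = -3.31 * 2.18^4 ≈ -74.76
i=5: S_5 = -3.31 * 2.18^5 ≈ -162.97
The first 6 terms are: [-3.31, -7.22, -15.73, -34.29, -74.76, -162.97]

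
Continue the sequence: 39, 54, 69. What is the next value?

Differences: 54 - 39 = 15
This is an arithmetic sequence with common difference d = 15.
Next term = 69 + 15 = 84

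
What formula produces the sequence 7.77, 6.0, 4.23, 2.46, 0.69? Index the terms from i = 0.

Check differences: 6.0 - 7.77 = -1.77
4.23 - 6.0 = -1.77
Common difference d = -1.77.
First term a = 7.77.
Formula: S_i = 7.77 - 1.77*i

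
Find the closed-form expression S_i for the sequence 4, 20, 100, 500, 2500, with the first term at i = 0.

Check ratios: 20 / 4 = 5.0
Common ratio r = 5.
First term a = 4.
Formula: S_i = 4 * 5^i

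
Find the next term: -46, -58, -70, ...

Differences: -58 - -46 = -12
This is an arithmetic sequence with common difference d = -12.
Next term = -70 + -12 = -82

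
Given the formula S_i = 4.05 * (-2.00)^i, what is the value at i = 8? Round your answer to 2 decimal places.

S_8 = 4.05 * (-2.0)^8 = 4.05 * 256 = 1036.8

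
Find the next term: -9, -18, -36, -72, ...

Ratios: -18 / -9 = 2.0
This is a geometric sequence with common ratio r = 2.
Next term = -72 * 2 = -144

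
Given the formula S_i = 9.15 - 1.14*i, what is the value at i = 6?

S_6 = 9.15 + -1.14*6 = 9.15 + -6.84 = 2.31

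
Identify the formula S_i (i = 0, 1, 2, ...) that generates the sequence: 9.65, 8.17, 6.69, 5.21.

Check differences: 8.17 - 9.65 = -1.48
6.69 - 8.17 = -1.48
Common difference d = -1.48.
First term a = 9.65.
Formula: S_i = 9.65 - 1.48*i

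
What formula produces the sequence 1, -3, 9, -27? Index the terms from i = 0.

Check ratios: -3 / 1 = -3.0
Common ratio r = -3.
First term a = 1.
Formula: S_i = 1 * (-3)^i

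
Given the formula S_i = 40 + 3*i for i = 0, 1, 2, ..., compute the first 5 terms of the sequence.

This is an arithmetic sequence.
i=0: S_0 = 40 + 3*0 = 40
i=1: S_1 = 40 + 3*1 = 43
i=2: S_2 = 40 + 3*2 = 46
i=3: S_3 = 40 + 3*3 = 49
i=4: S_4 = 40 + 3*4 = 52
The first 5 terms are: [40, 43, 46, 49, 52]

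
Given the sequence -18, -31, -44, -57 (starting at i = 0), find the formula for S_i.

Check differences: -31 - -18 = -13
-44 - -31 = -13
Common difference d = -13.
First term a = -18.
Formula: S_i = -18 - 13*i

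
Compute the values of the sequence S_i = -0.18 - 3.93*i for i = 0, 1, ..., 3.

This is an arithmetic sequence.
i=0: S_0 = -0.18 + -3.93*0 = -0.18
i=1: S_1 = -0.18 + -3.93*1 = -4.11
i=2: S_2 = -0.18 + -3.93*2 = -8.04
i=3: S_3 = -0.18 + -3.93*3 = -11.97
The first 4 terms are: [-0.18, -4.11, -8.04, -11.97]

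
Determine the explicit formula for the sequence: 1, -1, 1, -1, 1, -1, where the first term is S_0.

Check ratios: -1 / 1 = -1.0
Common ratio r = -1.
First term a = 1.
Formula: S_i = 1 * (-1)^i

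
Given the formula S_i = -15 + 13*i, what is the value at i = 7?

S_7 = -15 + 13*7 = -15 + 91 = 76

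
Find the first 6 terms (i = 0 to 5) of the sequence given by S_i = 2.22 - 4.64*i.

This is an arithmetic sequence.
i=0: S_0 = 2.22 + -4.64*0 = 2.22
i=1: S_1 = 2.22 + -4.64*1 = -2.42
i=2: S_2 = 2.22 + -4.64*2 = -7.06
i=3: S_3 = 2.22 + -4.64*3 = -11.7
i=4: S_4 = 2.22 + -4.64*4 = -16.34
i=5: S_5 = 2.22 + -4.64*5 = -20.98
The first 6 terms are: [2.22, -2.42, -7.06, -11.7, -16.34, -20.98]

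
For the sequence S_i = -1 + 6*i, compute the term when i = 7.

S_7 = -1 + 6*7 = -1 + 42 = 41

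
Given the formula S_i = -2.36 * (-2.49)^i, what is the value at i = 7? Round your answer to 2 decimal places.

S_7 = -2.36 * (-2.49)^7 ≈ -2.36 * -593.4654 ≈ 1400.58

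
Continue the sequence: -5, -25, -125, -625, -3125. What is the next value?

Ratios: -25 / -5 = 5.0
This is a geometric sequence with common ratio r = 5.
Next term = -3125 * 5 = -15625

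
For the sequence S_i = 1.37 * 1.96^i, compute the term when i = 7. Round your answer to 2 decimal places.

S_7 = 1.37 * 1.96^7 ≈ 1.37 * 111.1201 ≈ 152.23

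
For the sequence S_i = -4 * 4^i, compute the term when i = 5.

S_5 = -4 * 4^5 = -4 * 1024 = -4096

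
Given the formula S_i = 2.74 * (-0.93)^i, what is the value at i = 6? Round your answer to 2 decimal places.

S_6 = 2.74 * (-0.93)^6 ≈ 2.74 * 0.647 ≈ 1.77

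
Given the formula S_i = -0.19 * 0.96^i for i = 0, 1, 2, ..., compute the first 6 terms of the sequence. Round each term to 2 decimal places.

This is a geometric sequence.
i=0: S_0 = -0.19 * 0.96^0 = -0.19
i=1: S_1 = -0.19 * 0.96^1 ≈ -0.18
i=2: S_2 = -0.19 * 0.96^2 ≈ -0.18
i=3: S_3 = -0.19 * 0.96^3 ≈ -0.17
i=4: S_4 = -0.19 * 0.96^4 ≈ -0.16
i=5: S_5 = -0.19 * 0.96^5 ≈ -0.15
The first 6 terms are: [-0.19, -0.18, -0.18, -0.17, -0.16, -0.15]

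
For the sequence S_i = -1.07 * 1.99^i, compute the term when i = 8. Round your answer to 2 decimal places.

S_8 = -1.07 * 1.99^8 ≈ -1.07 * 245.9374 ≈ -263.15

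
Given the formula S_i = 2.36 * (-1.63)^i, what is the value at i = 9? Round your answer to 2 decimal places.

S_9 = 2.36 * (-1.63)^9 ≈ 2.36 * -81.2248 ≈ -191.69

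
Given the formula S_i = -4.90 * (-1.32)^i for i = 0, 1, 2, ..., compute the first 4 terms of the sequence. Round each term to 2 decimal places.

This is a geometric sequence.
i=0: S_0 = -4.9 * (-1.32)^0 = -4.9
i=1: S_1 = -4.9 * (-1.32)^1 ≈ 6.47
i=2: S_2 = -4.9 * (-1.32)^2 ≈ -8.54
i=3: S_3 = -4.9 * (-1.32)^3 ≈ 11.27
The first 4 terms are: [-4.9, 6.47, -8.54, 11.27]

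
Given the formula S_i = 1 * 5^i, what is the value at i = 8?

S_8 = 1 * 5^8 = 1 * 390625 = 390625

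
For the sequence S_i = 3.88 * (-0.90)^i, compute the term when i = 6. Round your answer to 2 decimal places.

S_6 = 3.88 * (-0.9)^6 ≈ 3.88 * 0.5314 ≈ 2.06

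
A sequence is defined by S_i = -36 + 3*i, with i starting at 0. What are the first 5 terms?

This is an arithmetic sequence.
i=0: S_0 = -36 + 3*0 = -36
i=1: S_1 = -36 + 3*1 = -33
i=2: S_2 = -36 + 3*2 = -30
i=3: S_3 = -36 + 3*3 = -27
i=4: S_4 = -36 + 3*4 = -24
The first 5 terms are: [-36, -33, -30, -27, -24]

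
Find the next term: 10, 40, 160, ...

Ratios: 40 / 10 = 4.0
This is a geometric sequence with common ratio r = 4.
Next term = 160 * 4 = 640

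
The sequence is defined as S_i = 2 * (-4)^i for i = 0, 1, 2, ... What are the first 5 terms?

This is a geometric sequence.
i=0: S_0 = 2 * (-4)^0 = 2
i=1: S_1 = 2 * (-4)^1 = -8
i=2: S_2 = 2 * (-4)^2 = 32
i=3: S_3 = 2 * (-4)^3 = -128
i=4: S_4 = 2 * (-4)^4 = 512
The first 5 terms are: [2, -8, 32, -128, 512]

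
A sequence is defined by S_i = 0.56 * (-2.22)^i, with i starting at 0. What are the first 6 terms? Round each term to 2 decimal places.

This is a geometric sequence.
i=0: S_0 = 0.56 * (-2.22)^0 = 0.56
i=1: S_1 = 0.56 * (-2.22)^1 ≈ -1.24
i=2: S_2 = 0.56 * (-2.22)^2 ≈ 2.76
i=3: S_3 = 0.56 * (-2.22)^3 ≈ -6.13
i=4: S_4 = 0.56 * (-2.22)^4 ≈ 13.6
i=5: S_5 = 0.56 * (-2.22)^5 ≈ -30.2
The first 6 terms are: [0.56, -1.24, 2.76, -6.13, 13.6, -30.2]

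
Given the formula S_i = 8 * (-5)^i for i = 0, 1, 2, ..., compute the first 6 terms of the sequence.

This is a geometric sequence.
i=0: S_0 = 8 * (-5)^0 = 8
i=1: S_1 = 8 * (-5)^1 = -40
i=2: S_2 = 8 * (-5)^2 = 200
i=3: S_3 = 8 * (-5)^3 = -1000
i=4: S_4 = 8 * (-5)^4 = 5000
i=5: S_5 = 8 * (-5)^5 = -25000
The first 6 terms are: [8, -40, 200, -1000, 5000, -25000]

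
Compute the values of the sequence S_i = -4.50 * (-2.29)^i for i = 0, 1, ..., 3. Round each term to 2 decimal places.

This is a geometric sequence.
i=0: S_0 = -4.5 * (-2.29)^0 = -4.5
i=1: S_1 = -4.5 * (-2.29)^1 ≈ 10.31
i=2: S_2 = -4.5 * (-2.29)^2 ≈ -23.6
i=3: S_3 = -4.5 * (-2.29)^3 ≈ 54.04
The first 4 terms are: [-4.5, 10.31, -23.6, 54.04]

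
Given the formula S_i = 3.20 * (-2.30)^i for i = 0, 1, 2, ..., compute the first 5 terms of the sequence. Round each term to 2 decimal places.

This is a geometric sequence.
i=0: S_0 = 3.2 * (-2.3)^0 = 3.2
i=1: S_1 = 3.2 * (-2.3)^1 = -7.36
i=2: S_2 = 3.2 * (-2.3)^2 ≈ 16.93
i=3: S_3 = 3.2 * (-2.3)^3 ≈ -38.93
i=4: S_4 = 3.2 * (-2.3)^4 ≈ 89.55
The first 5 terms are: [3.2, -7.36, 16.93, -38.93, 89.55]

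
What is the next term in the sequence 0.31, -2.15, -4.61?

Differences: -2.15 - 0.31 = -2.46
This is an arithmetic sequence with common difference d = -2.46.
Next term = -4.61 + -2.46 = -7.07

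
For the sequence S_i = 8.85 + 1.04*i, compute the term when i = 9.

S_9 = 8.85 + 1.04*9 = 8.85 + 9.36 = 18.21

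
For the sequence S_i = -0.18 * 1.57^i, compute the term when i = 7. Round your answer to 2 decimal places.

S_7 = -0.18 * 1.57^7 ≈ -0.18 * 23.5124 ≈ -4.23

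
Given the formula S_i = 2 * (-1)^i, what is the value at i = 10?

S_10 = 2 * (-1)^10 = 2 * 1 = 2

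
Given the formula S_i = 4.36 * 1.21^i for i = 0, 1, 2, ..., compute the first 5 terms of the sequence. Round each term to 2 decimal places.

This is a geometric sequence.
i=0: S_0 = 4.36 * 1.21^0 = 4.36
i=1: S_1 = 4.36 * 1.21^1 ≈ 5.28
i=2: S_2 = 4.36 * 1.21^2 ≈ 6.38
i=3: S_3 = 4.36 * 1.21^3 ≈ 7.72
i=4: S_4 = 4.36 * 1.21^4 ≈ 9.35
The first 5 terms are: [4.36, 5.28, 6.38, 7.72, 9.35]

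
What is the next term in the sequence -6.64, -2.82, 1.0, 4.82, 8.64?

Differences: -2.82 - -6.64 = 3.82
This is an arithmetic sequence with common difference d = 3.82.
Next term = 8.64 + 3.82 = 12.46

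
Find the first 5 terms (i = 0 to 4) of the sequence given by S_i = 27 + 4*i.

This is an arithmetic sequence.
i=0: S_0 = 27 + 4*0 = 27
i=1: S_1 = 27 + 4*1 = 31
i=2: S_2 = 27 + 4*2 = 35
i=3: S_3 = 27 + 4*3 = 39
i=4: S_4 = 27 + 4*4 = 43
The first 5 terms are: [27, 31, 35, 39, 43]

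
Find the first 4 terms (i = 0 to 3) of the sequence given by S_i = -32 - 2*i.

This is an arithmetic sequence.
i=0: S_0 = -32 + -2*0 = -32
i=1: S_1 = -32 + -2*1 = -34
i=2: S_2 = -32 + -2*2 = -36
i=3: S_3 = -32 + -2*3 = -38
The first 4 terms are: [-32, -34, -36, -38]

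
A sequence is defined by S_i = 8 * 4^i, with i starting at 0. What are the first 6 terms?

This is a geometric sequence.
i=0: S_0 = 8 * 4^0 = 8
i=1: S_1 = 8 * 4^1 = 32
i=2: S_2 = 8 * 4^2 = 128
i=3: S_3 = 8 * 4^3 = 512
i=4: S_4 = 8 * 4^4 = 2048
i=5: S_5 = 8 * 4^5 = 8192
The first 6 terms are: [8, 32, 128, 512, 2048, 8192]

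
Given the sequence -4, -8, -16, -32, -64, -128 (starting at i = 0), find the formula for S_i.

Check ratios: -8 / -4 = 2.0
Common ratio r = 2.
First term a = -4.
Formula: S_i = -4 * 2^i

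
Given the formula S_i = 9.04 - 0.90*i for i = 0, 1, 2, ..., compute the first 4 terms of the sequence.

This is an arithmetic sequence.
i=0: S_0 = 9.04 + -0.9*0 = 9.04
i=1: S_1 = 9.04 + -0.9*1 = 8.14
i=2: S_2 = 9.04 + -0.9*2 = 7.24
i=3: S_3 = 9.04 + -0.9*3 = 6.34
The first 4 terms are: [9.04, 8.14, 7.24, 6.34]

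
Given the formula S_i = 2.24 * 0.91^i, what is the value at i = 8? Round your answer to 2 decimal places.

S_8 = 2.24 * 0.91^8 ≈ 2.24 * 0.4703 ≈ 1.05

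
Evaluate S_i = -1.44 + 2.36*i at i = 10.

S_10 = -1.44 + 2.36*10 = -1.44 + 23.6 = 22.16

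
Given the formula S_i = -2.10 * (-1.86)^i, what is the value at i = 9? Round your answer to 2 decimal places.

S_9 = -2.1 * (-1.86)^9 ≈ -2.1 * -266.4505 ≈ 559.55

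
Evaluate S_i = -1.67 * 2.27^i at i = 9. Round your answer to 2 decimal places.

S_9 = -1.67 * 2.27^9 ≈ -1.67 * 1600.4154 ≈ -2672.69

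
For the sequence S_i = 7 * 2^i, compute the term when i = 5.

S_5 = 7 * 2^5 = 7 * 32 = 224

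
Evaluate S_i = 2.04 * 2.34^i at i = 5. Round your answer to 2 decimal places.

S_5 = 2.04 * 2.34^5 ≈ 2.04 * 70.1583 ≈ 143.12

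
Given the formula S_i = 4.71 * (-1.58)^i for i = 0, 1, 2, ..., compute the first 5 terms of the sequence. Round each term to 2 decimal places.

This is a geometric sequence.
i=0: S_0 = 4.71 * (-1.58)^0 = 4.71
i=1: S_1 = 4.71 * (-1.58)^1 ≈ -7.44
i=2: S_2 = 4.71 * (-1.58)^2 ≈ 11.76
i=3: S_3 = 4.71 * (-1.58)^3 ≈ -18.58
i=4: S_4 = 4.71 * (-1.58)^4 ≈ 29.35
The first 5 terms are: [4.71, -7.44, 11.76, -18.58, 29.35]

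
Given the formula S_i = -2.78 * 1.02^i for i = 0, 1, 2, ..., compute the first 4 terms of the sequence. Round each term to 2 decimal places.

This is a geometric sequence.
i=0: S_0 = -2.78 * 1.02^0 = -2.78
i=1: S_1 = -2.78 * 1.02^1 ≈ -2.84
i=2: S_2 = -2.78 * 1.02^2 ≈ -2.89
i=3: S_3 = -2.78 * 1.02^3 ≈ -2.95
The first 4 terms are: [-2.78, -2.84, -2.89, -2.95]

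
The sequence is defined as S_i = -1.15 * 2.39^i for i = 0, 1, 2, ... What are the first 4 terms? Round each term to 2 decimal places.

This is a geometric sequence.
i=0: S_0 = -1.15 * 2.39^0 = -1.15
i=1: S_1 = -1.15 * 2.39^1 ≈ -2.75
i=2: S_2 = -1.15 * 2.39^2 ≈ -6.57
i=3: S_3 = -1.15 * 2.39^3 ≈ -15.7
The first 4 terms are: [-1.15, -2.75, -6.57, -15.7]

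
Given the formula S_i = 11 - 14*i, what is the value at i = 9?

S_9 = 11 + -14*9 = 11 + -126 = -115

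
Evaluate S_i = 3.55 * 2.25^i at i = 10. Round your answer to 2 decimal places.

S_10 = 3.55 * 2.25^10 ≈ 3.55 * 3325.2567 ≈ 11804.66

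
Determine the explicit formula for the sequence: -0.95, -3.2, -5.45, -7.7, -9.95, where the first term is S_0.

Check differences: -3.2 - -0.95 = -2.25
-5.45 - -3.2 = -2.25
Common difference d = -2.25.
First term a = -0.95.
Formula: S_i = -0.95 - 2.25*i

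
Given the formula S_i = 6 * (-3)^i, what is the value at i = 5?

S_5 = 6 * (-3)^5 = 6 * -243 = -1458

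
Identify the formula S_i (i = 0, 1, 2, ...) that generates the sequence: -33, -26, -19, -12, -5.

Check differences: -26 - -33 = 7
-19 - -26 = 7
Common difference d = 7.
First term a = -33.
Formula: S_i = -33 + 7*i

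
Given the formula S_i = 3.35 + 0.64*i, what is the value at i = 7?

S_7 = 3.35 + 0.64*7 = 3.35 + 4.48 = 7.83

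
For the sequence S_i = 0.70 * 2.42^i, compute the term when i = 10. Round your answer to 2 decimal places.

S_10 = 0.7 * 2.42^10 ≈ 0.7 * 6888.9599 ≈ 4822.27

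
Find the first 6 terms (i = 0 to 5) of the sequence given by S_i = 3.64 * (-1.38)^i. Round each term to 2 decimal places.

This is a geometric sequence.
i=0: S_0 = 3.64 * (-1.38)^0 = 3.64
i=1: S_1 = 3.64 * (-1.38)^1 ≈ -5.02
i=2: S_2 = 3.64 * (-1.38)^2 ≈ 6.93
i=3: S_3 = 3.64 * (-1.38)^3 ≈ -9.57
i=4: S_4 = 3.64 * (-1.38)^4 ≈ 13.2
i=5: S_5 = 3.64 * (-1.38)^5 ≈ -18.22
The first 6 terms are: [3.64, -5.02, 6.93, -9.57, 13.2, -18.22]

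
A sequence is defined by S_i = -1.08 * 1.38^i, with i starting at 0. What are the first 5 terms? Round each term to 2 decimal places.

This is a geometric sequence.
i=0: S_0 = -1.08 * 1.38^0 = -1.08
i=1: S_1 = -1.08 * 1.38^1 ≈ -1.49
i=2: S_2 = -1.08 * 1.38^2 ≈ -2.06
i=3: S_3 = -1.08 * 1.38^3 ≈ -2.84
i=4: S_4 = -1.08 * 1.38^4 ≈ -3.92
The first 5 terms are: [-1.08, -1.49, -2.06, -2.84, -3.92]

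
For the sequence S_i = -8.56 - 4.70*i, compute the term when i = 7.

S_7 = -8.56 + -4.7*7 = -8.56 + -32.9 = -41.46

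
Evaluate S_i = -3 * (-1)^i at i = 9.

S_9 = -3 * (-1)^9 = -3 * -1 = 3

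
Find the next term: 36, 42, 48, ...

Differences: 42 - 36 = 6
This is an arithmetic sequence with common difference d = 6.
Next term = 48 + 6 = 54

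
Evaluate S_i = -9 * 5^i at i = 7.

S_7 = -9 * 5^7 = -9 * 78125 = -703125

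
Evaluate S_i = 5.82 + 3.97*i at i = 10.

S_10 = 5.82 + 3.97*10 = 5.82 + 39.7 = 45.52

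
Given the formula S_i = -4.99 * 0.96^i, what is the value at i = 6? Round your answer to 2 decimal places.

S_6 = -4.99 * 0.96^6 ≈ -4.99 * 0.7828 ≈ -3.91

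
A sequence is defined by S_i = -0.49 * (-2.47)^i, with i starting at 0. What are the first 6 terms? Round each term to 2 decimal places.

This is a geometric sequence.
i=0: S_0 = -0.49 * (-2.47)^0 = -0.49
i=1: S_1 = -0.49 * (-2.47)^1 ≈ 1.21
i=2: S_2 = -0.49 * (-2.47)^2 ≈ -2.99
i=3: S_3 = -0.49 * (-2.47)^3 ≈ 7.38
i=4: S_4 = -0.49 * (-2.47)^4 ≈ -18.24
i=5: S_5 = -0.49 * (-2.47)^5 ≈ 45.05
The first 6 terms are: [-0.49, 1.21, -2.99, 7.38, -18.24, 45.05]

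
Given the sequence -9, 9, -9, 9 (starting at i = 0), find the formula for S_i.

Check ratios: 9 / -9 = -1.0
Common ratio r = -1.
First term a = -9.
Formula: S_i = -9 * (-1)^i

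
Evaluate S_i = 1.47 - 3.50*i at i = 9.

S_9 = 1.47 + -3.5*9 = 1.47 + -31.5 = -30.03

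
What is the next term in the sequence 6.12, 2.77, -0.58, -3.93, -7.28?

Differences: 2.77 - 6.12 = -3.35
This is an arithmetic sequence with common difference d = -3.35.
Next term = -7.28 + -3.35 = -10.63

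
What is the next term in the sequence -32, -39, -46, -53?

Differences: -39 - -32 = -7
This is an arithmetic sequence with common difference d = -7.
Next term = -53 + -7 = -60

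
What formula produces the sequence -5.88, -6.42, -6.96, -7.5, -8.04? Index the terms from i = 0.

Check differences: -6.42 - -5.88 = -0.54
-6.96 - -6.42 = -0.54
Common difference d = -0.54.
First term a = -5.88.
Formula: S_i = -5.88 - 0.54*i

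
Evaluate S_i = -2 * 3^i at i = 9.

S_9 = -2 * 3^9 = -2 * 19683 = -39366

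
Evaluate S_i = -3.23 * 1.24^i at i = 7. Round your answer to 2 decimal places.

S_7 = -3.23 * 1.24^7 ≈ -3.23 * 4.5077 ≈ -14.56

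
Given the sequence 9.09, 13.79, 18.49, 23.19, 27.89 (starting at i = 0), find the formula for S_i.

Check differences: 13.79 - 9.09 = 4.7
18.49 - 13.79 = 4.7
Common difference d = 4.7.
First term a = 9.09.
Formula: S_i = 9.09 + 4.70*i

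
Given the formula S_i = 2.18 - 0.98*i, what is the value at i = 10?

S_10 = 2.18 + -0.98*10 = 2.18 + -9.8 = -7.62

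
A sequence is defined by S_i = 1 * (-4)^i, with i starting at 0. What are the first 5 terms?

This is a geometric sequence.
i=0: S_0 = 1 * (-4)^0 = 1
i=1: S_1 = 1 * (-4)^1 = -4
i=2: S_2 = 1 * (-4)^2 = 16
i=3: S_3 = 1 * (-4)^3 = -64
i=4: S_4 = 1 * (-4)^4 = 256
The first 5 terms are: [1, -4, 16, -64, 256]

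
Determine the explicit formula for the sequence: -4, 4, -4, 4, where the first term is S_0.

Check ratios: 4 / -4 = -1.0
Common ratio r = -1.
First term a = -4.
Formula: S_i = -4 * (-1)^i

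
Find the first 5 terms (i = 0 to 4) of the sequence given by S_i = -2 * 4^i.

This is a geometric sequence.
i=0: S_0 = -2 * 4^0 = -2
i=1: S_1 = -2 * 4^1 = -8
i=2: S_2 = -2 * 4^2 = -32
i=3: S_3 = -2 * 4^3 = -128
i=4: S_4 = -2 * 4^4 = -512
The first 5 terms are: [-2, -8, -32, -128, -512]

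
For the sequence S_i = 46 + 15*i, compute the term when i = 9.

S_9 = 46 + 15*9 = 46 + 135 = 181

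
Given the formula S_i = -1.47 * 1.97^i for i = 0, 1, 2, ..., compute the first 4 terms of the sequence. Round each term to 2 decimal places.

This is a geometric sequence.
i=0: S_0 = -1.47 * 1.97^0 = -1.47
i=1: S_1 = -1.47 * 1.97^1 ≈ -2.9
i=2: S_2 = -1.47 * 1.97^2 ≈ -5.7
i=3: S_3 = -1.47 * 1.97^3 ≈ -11.24
The first 4 terms are: [-1.47, -2.9, -5.7, -11.24]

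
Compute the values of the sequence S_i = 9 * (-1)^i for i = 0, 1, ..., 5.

This is a geometric sequence.
i=0: S_0 = 9 * (-1)^0 = 9
i=1: S_1 = 9 * (-1)^1 = -9
i=2: S_2 = 9 * (-1)^2 = 9
i=3: S_3 = 9 * (-1)^3 = -9
i=4: S_4 = 9 * (-1)^4 = 9
i=5: S_5 = 9 * (-1)^5 = -9
The first 6 terms are: [9, -9, 9, -9, 9, -9]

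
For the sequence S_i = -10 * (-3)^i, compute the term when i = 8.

S_8 = -10 * (-3)^8 = -10 * 6561 = -65610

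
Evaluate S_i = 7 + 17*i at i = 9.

S_9 = 7 + 17*9 = 7 + 153 = 160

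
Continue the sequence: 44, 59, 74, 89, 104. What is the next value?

Differences: 59 - 44 = 15
This is an arithmetic sequence with common difference d = 15.
Next term = 104 + 15 = 119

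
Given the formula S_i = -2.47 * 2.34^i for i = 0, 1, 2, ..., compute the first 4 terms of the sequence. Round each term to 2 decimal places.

This is a geometric sequence.
i=0: S_0 = -2.47 * 2.34^0 = -2.47
i=1: S_1 = -2.47 * 2.34^1 ≈ -5.78
i=2: S_2 = -2.47 * 2.34^2 ≈ -13.52
i=3: S_3 = -2.47 * 2.34^3 ≈ -31.65
The first 4 terms are: [-2.47, -5.78, -13.52, -31.65]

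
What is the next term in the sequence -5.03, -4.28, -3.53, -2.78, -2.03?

Differences: -4.28 - -5.03 = 0.75
This is an arithmetic sequence with common difference d = 0.75.
Next term = -2.03 + 0.75 = -1.28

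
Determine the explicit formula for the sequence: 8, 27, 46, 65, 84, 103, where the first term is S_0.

Check differences: 27 - 8 = 19
46 - 27 = 19
Common difference d = 19.
First term a = 8.
Formula: S_i = 8 + 19*i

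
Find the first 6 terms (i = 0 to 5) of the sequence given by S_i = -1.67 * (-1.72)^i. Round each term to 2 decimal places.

This is a geometric sequence.
i=0: S_0 = -1.67 * (-1.72)^0 = -1.67
i=1: S_1 = -1.67 * (-1.72)^1 ≈ 2.87
i=2: S_2 = -1.67 * (-1.72)^2 ≈ -4.94
i=3: S_3 = -1.67 * (-1.72)^3 ≈ 8.5
i=4: S_4 = -1.67 * (-1.72)^4 ≈ -14.62
i=5: S_5 = -1.67 * (-1.72)^5 ≈ 25.14
The first 6 terms are: [-1.67, 2.87, -4.94, 8.5, -14.62, 25.14]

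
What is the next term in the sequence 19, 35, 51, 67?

Differences: 35 - 19 = 16
This is an arithmetic sequence with common difference d = 16.
Next term = 67 + 16 = 83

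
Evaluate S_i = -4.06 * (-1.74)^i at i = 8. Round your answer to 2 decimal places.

S_8 = -4.06 * (-1.74)^8 ≈ -4.06 * 84.0222 ≈ -341.13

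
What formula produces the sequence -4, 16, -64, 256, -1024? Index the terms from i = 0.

Check ratios: 16 / -4 = -4.0
Common ratio r = -4.
First term a = -4.
Formula: S_i = -4 * (-4)^i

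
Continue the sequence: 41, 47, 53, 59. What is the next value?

Differences: 47 - 41 = 6
This is an arithmetic sequence with common difference d = 6.
Next term = 59 + 6 = 65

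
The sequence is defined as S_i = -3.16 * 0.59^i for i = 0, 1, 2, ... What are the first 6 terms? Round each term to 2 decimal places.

This is a geometric sequence.
i=0: S_0 = -3.16 * 0.59^0 = -3.16
i=1: S_1 = -3.16 * 0.59^1 ≈ -1.86
i=2: S_2 = -3.16 * 0.59^2 ≈ -1.1
i=3: S_3 = -3.16 * 0.59^3 ≈ -0.65
i=4: S_4 = -3.16 * 0.59^4 ≈ -0.38
i=5: S_5 = -3.16 * 0.59^5 ≈ -0.23
The first 6 terms are: [-3.16, -1.86, -1.1, -0.65, -0.38, -0.23]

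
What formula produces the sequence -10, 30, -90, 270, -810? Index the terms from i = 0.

Check ratios: 30 / -10 = -3.0
Common ratio r = -3.
First term a = -10.
Formula: S_i = -10 * (-3)^i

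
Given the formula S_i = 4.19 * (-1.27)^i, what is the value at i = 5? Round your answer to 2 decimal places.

S_5 = 4.19 * (-1.27)^5 ≈ 4.19 * -3.3038 ≈ -13.84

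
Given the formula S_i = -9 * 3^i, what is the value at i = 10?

S_10 = -9 * 3^10 = -9 * 59049 = -531441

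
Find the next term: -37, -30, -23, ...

Differences: -30 - -37 = 7
This is an arithmetic sequence with common difference d = 7.
Next term = -23 + 7 = -16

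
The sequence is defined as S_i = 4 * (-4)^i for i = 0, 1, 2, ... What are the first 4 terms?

This is a geometric sequence.
i=0: S_0 = 4 * (-4)^0 = 4
i=1: S_1 = 4 * (-4)^1 = -16
i=2: S_2 = 4 * (-4)^2 = 64
i=3: S_3 = 4 * (-4)^3 = -256
The first 4 terms are: [4, -16, 64, -256]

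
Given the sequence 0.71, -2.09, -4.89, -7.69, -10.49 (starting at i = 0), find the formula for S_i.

Check differences: -2.09 - 0.71 = -2.8
-4.89 - -2.09 = -2.8
Common difference d = -2.8.
First term a = 0.71.
Formula: S_i = 0.71 - 2.80*i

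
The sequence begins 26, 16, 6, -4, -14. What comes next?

Differences: 16 - 26 = -10
This is an arithmetic sequence with common difference d = -10.
Next term = -14 + -10 = -24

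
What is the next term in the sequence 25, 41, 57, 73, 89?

Differences: 41 - 25 = 16
This is an arithmetic sequence with common difference d = 16.
Next term = 89 + 16 = 105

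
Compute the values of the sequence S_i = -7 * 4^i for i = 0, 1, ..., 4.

This is a geometric sequence.
i=0: S_0 = -7 * 4^0 = -7
i=1: S_1 = -7 * 4^1 = -28
i=2: S_2 = -7 * 4^2 = -112
i=3: S_3 = -7 * 4^3 = -448
i=4: S_4 = -7 * 4^4 = -1792
The first 5 terms are: [-7, -28, -112, -448, -1792]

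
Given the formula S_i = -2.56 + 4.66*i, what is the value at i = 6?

S_6 = -2.56 + 4.66*6 = -2.56 + 27.96 = 25.4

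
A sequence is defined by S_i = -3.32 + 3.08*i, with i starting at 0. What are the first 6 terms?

This is an arithmetic sequence.
i=0: S_0 = -3.32 + 3.08*0 = -3.32
i=1: S_1 = -3.32 + 3.08*1 = -0.24
i=2: S_2 = -3.32 + 3.08*2 = 2.84
i=3: S_3 = -3.32 + 3.08*3 = 5.92
i=4: S_4 = -3.32 + 3.08*4 = 9.0
i=5: S_5 = -3.32 + 3.08*5 = 12.08
The first 6 terms are: [-3.32, -0.24, 2.84, 5.92, 9.0, 12.08]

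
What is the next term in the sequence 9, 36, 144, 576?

Ratios: 36 / 9 = 4.0
This is a geometric sequence with common ratio r = 4.
Next term = 576 * 4 = 2304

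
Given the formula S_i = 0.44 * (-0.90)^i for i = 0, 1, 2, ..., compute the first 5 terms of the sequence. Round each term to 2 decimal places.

This is a geometric sequence.
i=0: S_0 = 0.44 * (-0.9)^0 = 0.44
i=1: S_1 = 0.44 * (-0.9)^1 ≈ -0.4
i=2: S_2 = 0.44 * (-0.9)^2 ≈ 0.36
i=3: S_3 = 0.44 * (-0.9)^3 ≈ -0.32
i=4: S_4 = 0.44 * (-0.9)^4 ≈ 0.29
The first 5 terms are: [0.44, -0.4, 0.36, -0.32, 0.29]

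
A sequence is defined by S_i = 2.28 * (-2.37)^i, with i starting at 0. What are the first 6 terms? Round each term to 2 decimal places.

This is a geometric sequence.
i=0: S_0 = 2.28 * (-2.37)^0 = 2.28
i=1: S_1 = 2.28 * (-2.37)^1 ≈ -5.4
i=2: S_2 = 2.28 * (-2.37)^2 ≈ 12.81
i=3: S_3 = 2.28 * (-2.37)^3 ≈ -30.35
i=4: S_4 = 2.28 * (-2.37)^4 ≈ 71.93
i=5: S_5 = 2.28 * (-2.37)^5 ≈ -170.48
The first 6 terms are: [2.28, -5.4, 12.81, -30.35, 71.93, -170.48]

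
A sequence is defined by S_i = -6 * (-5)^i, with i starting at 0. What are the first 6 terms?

This is a geometric sequence.
i=0: S_0 = -6 * (-5)^0 = -6
i=1: S_1 = -6 * (-5)^1 = 30
i=2: S_2 = -6 * (-5)^2 = -150
i=3: S_3 = -6 * (-5)^3 = 750
i=4: S_4 = -6 * (-5)^4 = -3750
i=5: S_5 = -6 * (-5)^5 = 18750
The first 6 terms are: [-6, 30, -150, 750, -3750, 18750]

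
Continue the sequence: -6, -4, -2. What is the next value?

Differences: -4 - -6 = 2
This is an arithmetic sequence with common difference d = 2.
Next term = -2 + 2 = 0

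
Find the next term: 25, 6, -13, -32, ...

Differences: 6 - 25 = -19
This is an arithmetic sequence with common difference d = -19.
Next term = -32 + -19 = -51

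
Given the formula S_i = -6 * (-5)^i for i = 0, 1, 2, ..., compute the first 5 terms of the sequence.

This is a geometric sequence.
i=0: S_0 = -6 * (-5)^0 = -6
i=1: S_1 = -6 * (-5)^1 = 30
i=2: S_2 = -6 * (-5)^2 = -150
i=3: S_3 = -6 * (-5)^3 = 750
i=4: S_4 = -6 * (-5)^4 = -3750
The first 5 terms are: [-6, 30, -150, 750, -3750]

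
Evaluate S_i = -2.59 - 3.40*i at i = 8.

S_8 = -2.59 + -3.4*8 = -2.59 + -27.2 = -29.79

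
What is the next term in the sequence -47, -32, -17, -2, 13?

Differences: -32 - -47 = 15
This is an arithmetic sequence with common difference d = 15.
Next term = 13 + 15 = 28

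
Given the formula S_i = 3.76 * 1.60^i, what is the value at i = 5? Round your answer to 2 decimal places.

S_5 = 3.76 * 1.6^5 ≈ 3.76 * 10.4858 ≈ 39.43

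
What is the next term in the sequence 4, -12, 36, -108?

Ratios: -12 / 4 = -3.0
This is a geometric sequence with common ratio r = -3.
Next term = -108 * -3 = 324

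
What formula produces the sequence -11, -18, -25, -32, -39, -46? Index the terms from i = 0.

Check differences: -18 - -11 = -7
-25 - -18 = -7
Common difference d = -7.
First term a = -11.
Formula: S_i = -11 - 7*i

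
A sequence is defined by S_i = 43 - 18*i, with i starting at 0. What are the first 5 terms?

This is an arithmetic sequence.
i=0: S_0 = 43 + -18*0 = 43
i=1: S_1 = 43 + -18*1 = 25
i=2: S_2 = 43 + -18*2 = 7
i=3: S_3 = 43 + -18*3 = -11
i=4: S_4 = 43 + -18*4 = -29
The first 5 terms are: [43, 25, 7, -11, -29]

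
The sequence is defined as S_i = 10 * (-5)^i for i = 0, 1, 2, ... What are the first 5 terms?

This is a geometric sequence.
i=0: S_0 = 10 * (-5)^0 = 10
i=1: S_1 = 10 * (-5)^1 = -50
i=2: S_2 = 10 * (-5)^2 = 250
i=3: S_3 = 10 * (-5)^3 = -1250
i=4: S_4 = 10 * (-5)^4 = 6250
The first 5 terms are: [10, -50, 250, -1250, 6250]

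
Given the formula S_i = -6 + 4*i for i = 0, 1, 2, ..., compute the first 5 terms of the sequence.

This is an arithmetic sequence.
i=0: S_0 = -6 + 4*0 = -6
i=1: S_1 = -6 + 4*1 = -2
i=2: S_2 = -6 + 4*2 = 2
i=3: S_3 = -6 + 4*3 = 6
i=4: S_4 = -6 + 4*4 = 10
The first 5 terms are: [-6, -2, 2, 6, 10]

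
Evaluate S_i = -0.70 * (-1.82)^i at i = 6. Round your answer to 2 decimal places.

S_6 = -0.7 * (-1.82)^6 ≈ -0.7 * 36.3436 ≈ -25.44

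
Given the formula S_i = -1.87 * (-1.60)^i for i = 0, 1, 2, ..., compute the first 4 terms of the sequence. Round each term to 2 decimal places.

This is a geometric sequence.
i=0: S_0 = -1.87 * (-1.6)^0 = -1.87
i=1: S_1 = -1.87 * (-1.6)^1 ≈ 2.99
i=2: S_2 = -1.87 * (-1.6)^2 ≈ -4.79
i=3: S_3 = -1.87 * (-1.6)^3 ≈ 7.66
The first 4 terms are: [-1.87, 2.99, -4.79, 7.66]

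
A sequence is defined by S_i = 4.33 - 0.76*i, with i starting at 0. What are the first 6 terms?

This is an arithmetic sequence.
i=0: S_0 = 4.33 + -0.76*0 = 4.33
i=1: S_1 = 4.33 + -0.76*1 = 3.57
i=2: S_2 = 4.33 + -0.76*2 = 2.81
i=3: S_3 = 4.33 + -0.76*3 = 2.05
i=4: S_4 = 4.33 + -0.76*4 = 1.29
i=5: S_5 = 4.33 + -0.76*5 = 0.53
The first 6 terms are: [4.33, 3.57, 2.81, 2.05, 1.29, 0.53]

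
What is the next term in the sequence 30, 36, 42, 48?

Differences: 36 - 30 = 6
This is an arithmetic sequence with common difference d = 6.
Next term = 48 + 6 = 54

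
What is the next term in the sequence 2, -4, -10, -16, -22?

Differences: -4 - 2 = -6
This is an arithmetic sequence with common difference d = -6.
Next term = -22 + -6 = -28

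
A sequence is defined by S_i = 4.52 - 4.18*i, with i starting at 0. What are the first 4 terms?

This is an arithmetic sequence.
i=0: S_0 = 4.52 + -4.18*0 = 4.52
i=1: S_1 = 4.52 + -4.18*1 = 0.34
i=2: S_2 = 4.52 + -4.18*2 = -3.84
i=3: S_3 = 4.52 + -4.18*3 = -8.02
The first 4 terms are: [4.52, 0.34, -3.84, -8.02]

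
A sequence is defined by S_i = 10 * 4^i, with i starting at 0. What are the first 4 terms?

This is a geometric sequence.
i=0: S_0 = 10 * 4^0 = 10
i=1: S_1 = 10 * 4^1 = 40
i=2: S_2 = 10 * 4^2 = 160
i=3: S_3 = 10 * 4^3 = 640
The first 4 terms are: [10, 40, 160, 640]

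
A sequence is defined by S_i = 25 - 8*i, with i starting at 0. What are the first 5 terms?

This is an arithmetic sequence.
i=0: S_0 = 25 + -8*0 = 25
i=1: S_1 = 25 + -8*1 = 17
i=2: S_2 = 25 + -8*2 = 9
i=3: S_3 = 25 + -8*3 = 1
i=4: S_4 = 25 + -8*4 = -7
The first 5 terms are: [25, 17, 9, 1, -7]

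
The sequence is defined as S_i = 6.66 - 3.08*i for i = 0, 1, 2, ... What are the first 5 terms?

This is an arithmetic sequence.
i=0: S_0 = 6.66 + -3.08*0 = 6.66
i=1: S_1 = 6.66 + -3.08*1 = 3.58
i=2: S_2 = 6.66 + -3.08*2 = 0.5
i=3: S_3 = 6.66 + -3.08*3 = -2.58
i=4: S_4 = 6.66 + -3.08*4 = -5.66
The first 5 terms are: [6.66, 3.58, 0.5, -2.58, -5.66]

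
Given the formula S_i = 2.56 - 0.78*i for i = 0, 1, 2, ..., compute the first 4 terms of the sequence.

This is an arithmetic sequence.
i=0: S_0 = 2.56 + -0.78*0 = 2.56
i=1: S_1 = 2.56 + -0.78*1 = 1.78
i=2: S_2 = 2.56 + -0.78*2 = 1.0
i=3: S_3 = 2.56 + -0.78*3 = 0.22
The first 4 terms are: [2.56, 1.78, 1.0, 0.22]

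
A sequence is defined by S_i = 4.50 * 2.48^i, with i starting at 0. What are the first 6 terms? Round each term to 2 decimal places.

This is a geometric sequence.
i=0: S_0 = 4.5 * 2.48^0 = 4.5
i=1: S_1 = 4.5 * 2.48^1 = 11.16
i=2: S_2 = 4.5 * 2.48^2 ≈ 27.68
i=3: S_3 = 4.5 * 2.48^3 ≈ 68.64
i=4: S_4 = 4.5 * 2.48^4 ≈ 170.22
i=5: S_5 = 4.5 * 2.48^5 ≈ 422.15
The first 6 terms are: [4.5, 11.16, 27.68, 68.64, 170.22, 422.15]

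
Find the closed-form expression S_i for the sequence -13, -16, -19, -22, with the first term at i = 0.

Check differences: -16 - -13 = -3
-19 - -16 = -3
Common difference d = -3.
First term a = -13.
Formula: S_i = -13 - 3*i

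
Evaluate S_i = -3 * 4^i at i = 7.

S_7 = -3 * 4^7 = -3 * 16384 = -49152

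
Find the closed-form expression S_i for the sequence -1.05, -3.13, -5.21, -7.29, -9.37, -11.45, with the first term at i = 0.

Check differences: -3.13 - -1.05 = -2.08
-5.21 - -3.13 = -2.08
Common difference d = -2.08.
First term a = -1.05.
Formula: S_i = -1.05 - 2.08*i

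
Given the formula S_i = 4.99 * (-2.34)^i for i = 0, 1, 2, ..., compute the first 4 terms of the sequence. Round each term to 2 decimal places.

This is a geometric sequence.
i=0: S_0 = 4.99 * (-2.34)^0 = 4.99
i=1: S_1 = 4.99 * (-2.34)^1 ≈ -11.68
i=2: S_2 = 4.99 * (-2.34)^2 ≈ 27.32
i=3: S_3 = 4.99 * (-2.34)^3 ≈ -63.94
The first 4 terms are: [4.99, -11.68, 27.32, -63.94]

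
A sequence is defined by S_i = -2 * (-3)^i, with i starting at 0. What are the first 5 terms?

This is a geometric sequence.
i=0: S_0 = -2 * (-3)^0 = -2
i=1: S_1 = -2 * (-3)^1 = 6
i=2: S_2 = -2 * (-3)^2 = -18
i=3: S_3 = -2 * (-3)^3 = 54
i=4: S_4 = -2 * (-3)^4 = -162
The first 5 terms are: [-2, 6, -18, 54, -162]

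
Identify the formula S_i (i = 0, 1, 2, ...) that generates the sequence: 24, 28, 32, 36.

Check differences: 28 - 24 = 4
32 - 28 = 4
Common difference d = 4.
First term a = 24.
Formula: S_i = 24 + 4*i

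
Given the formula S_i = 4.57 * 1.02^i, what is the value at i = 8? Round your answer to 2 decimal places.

S_8 = 4.57 * 1.02^8 ≈ 4.57 * 1.1717 ≈ 5.35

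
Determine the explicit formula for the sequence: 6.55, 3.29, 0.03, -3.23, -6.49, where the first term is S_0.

Check differences: 3.29 - 6.55 = -3.26
0.03 - 3.29 = -3.26
Common difference d = -3.26.
First term a = 6.55.
Formula: S_i = 6.55 - 3.26*i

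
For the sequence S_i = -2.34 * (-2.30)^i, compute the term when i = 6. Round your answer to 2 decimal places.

S_6 = -2.34 * (-2.3)^6 ≈ -2.34 * 148.0359 ≈ -346.4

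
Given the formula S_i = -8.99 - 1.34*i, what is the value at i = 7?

S_7 = -8.99 + -1.34*7 = -8.99 + -9.38 = -18.37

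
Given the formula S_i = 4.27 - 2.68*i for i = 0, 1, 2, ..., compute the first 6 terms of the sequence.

This is an arithmetic sequence.
i=0: S_0 = 4.27 + -2.68*0 = 4.27
i=1: S_1 = 4.27 + -2.68*1 = 1.59
i=2: S_2 = 4.27 + -2.68*2 = -1.09
i=3: S_3 = 4.27 + -2.68*3 = -3.77
i=4: S_4 = 4.27 + -2.68*4 = -6.45
i=5: S_5 = 4.27 + -2.68*5 = -9.13
The first 6 terms are: [4.27, 1.59, -1.09, -3.77, -6.45, -9.13]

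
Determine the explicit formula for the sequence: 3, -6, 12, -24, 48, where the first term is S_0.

Check ratios: -6 / 3 = -2.0
Common ratio r = -2.
First term a = 3.
Formula: S_i = 3 * (-2)^i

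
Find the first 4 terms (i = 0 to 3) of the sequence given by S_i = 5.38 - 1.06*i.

This is an arithmetic sequence.
i=0: S_0 = 5.38 + -1.06*0 = 5.38
i=1: S_1 = 5.38 + -1.06*1 = 4.32
i=2: S_2 = 5.38 + -1.06*2 = 3.26
i=3: S_3 = 5.38 + -1.06*3 = 2.2
The first 4 terms are: [5.38, 4.32, 3.26, 2.2]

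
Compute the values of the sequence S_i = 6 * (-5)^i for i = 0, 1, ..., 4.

This is a geometric sequence.
i=0: S_0 = 6 * (-5)^0 = 6
i=1: S_1 = 6 * (-5)^1 = -30
i=2: S_2 = 6 * (-5)^2 = 150
i=3: S_3 = 6 * (-5)^3 = -750
i=4: S_4 = 6 * (-5)^4 = 3750
The first 5 terms are: [6, -30, 150, -750, 3750]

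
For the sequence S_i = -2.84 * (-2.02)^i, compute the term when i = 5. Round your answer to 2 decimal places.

S_5 = -2.84 * (-2.02)^5 ≈ -2.84 * -33.6323 ≈ 95.52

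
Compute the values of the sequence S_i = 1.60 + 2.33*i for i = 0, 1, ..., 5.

This is an arithmetic sequence.
i=0: S_0 = 1.6 + 2.33*0 = 1.6
i=1: S_1 = 1.6 + 2.33*1 = 3.93
i=2: S_2 = 1.6 + 2.33*2 = 6.26
i=3: S_3 = 1.6 + 2.33*3 = 8.59
i=4: S_4 = 1.6 + 2.33*4 = 10.92
i=5: S_5 = 1.6 + 2.33*5 = 13.25
The first 6 terms are: [1.6, 3.93, 6.26, 8.59, 10.92, 13.25]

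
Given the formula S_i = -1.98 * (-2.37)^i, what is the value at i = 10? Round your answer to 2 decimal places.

S_10 = -1.98 * (-2.37)^10 ≈ -1.98 * 5590.9223 ≈ -11070.03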